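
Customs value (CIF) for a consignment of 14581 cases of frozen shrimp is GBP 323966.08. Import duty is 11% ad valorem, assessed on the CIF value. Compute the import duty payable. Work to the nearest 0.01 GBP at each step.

Import duty = 323966.08 × 11% = 35636.27

Import duty: GBP 35636.27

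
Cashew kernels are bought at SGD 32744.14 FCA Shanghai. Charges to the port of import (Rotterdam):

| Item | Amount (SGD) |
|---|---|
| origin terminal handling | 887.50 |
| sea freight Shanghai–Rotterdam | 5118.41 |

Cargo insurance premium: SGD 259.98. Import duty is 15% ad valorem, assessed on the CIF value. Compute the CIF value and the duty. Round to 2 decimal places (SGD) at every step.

CIF = FCA price + pre-shipment costs + freight + insurance
CIF = 32744.14 + 887.50 + 5118.41 + 259.98 = 39010.03
Import duty = 39010.03 × 15% = 5851.50

CIF value: SGD 39010.03; import duty: SGD 5851.50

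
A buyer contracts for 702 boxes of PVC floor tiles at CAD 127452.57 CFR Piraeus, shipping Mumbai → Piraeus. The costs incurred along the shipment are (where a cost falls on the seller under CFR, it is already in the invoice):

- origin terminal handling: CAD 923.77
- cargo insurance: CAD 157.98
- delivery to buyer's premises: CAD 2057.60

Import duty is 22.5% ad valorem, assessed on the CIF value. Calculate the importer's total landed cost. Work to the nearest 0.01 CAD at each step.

Total landed cost: CAD 158380.52

CFR: the seller pays costs through ocean freight to the destination port, but not insurance.
Already in the invoice (seller's account under CFR): origin terminal — exclude.
CIF value = CFR price + insurance = 127452.57 + 157.98 = 127610.55
Import duty = 127610.55 × 22.5% = 28712.37
Buyer bears: insurance 157.98 + delivery 2057.60 + duty 28712.37 = 30927.95
Landed cost = invoice 127452.57 + 30927.95 = 158380.52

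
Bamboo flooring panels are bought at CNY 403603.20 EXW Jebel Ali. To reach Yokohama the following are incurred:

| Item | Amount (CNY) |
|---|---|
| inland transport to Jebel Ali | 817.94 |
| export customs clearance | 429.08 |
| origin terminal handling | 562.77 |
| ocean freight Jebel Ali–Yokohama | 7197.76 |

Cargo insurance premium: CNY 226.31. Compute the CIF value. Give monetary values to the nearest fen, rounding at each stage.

CIF value: CNY 412837.06

CIF = EXW price + pre-shipment costs + freight + insurance
CIF = 403603.20 + 817.94 + 429.08 + 562.77 + 7197.76 + 226.31 = 412837.06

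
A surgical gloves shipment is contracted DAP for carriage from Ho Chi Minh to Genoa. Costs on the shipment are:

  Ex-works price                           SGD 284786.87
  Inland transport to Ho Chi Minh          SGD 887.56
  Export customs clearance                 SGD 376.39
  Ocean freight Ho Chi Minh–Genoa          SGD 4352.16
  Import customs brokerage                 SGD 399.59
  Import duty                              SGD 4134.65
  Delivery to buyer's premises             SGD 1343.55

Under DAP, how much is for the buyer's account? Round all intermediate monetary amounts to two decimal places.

DAP: the seller bears all costs to the named destination except import duty and clearance.
Seller's account: goods 284786.87 + inland to port 887.56 + export clearance 376.39 + freight 4352.16 + delivery 1343.55 = 291746.53
Buyer's account: brokerage 399.59 + duty 4134.65 = 4534.24

Buyer's account: SGD 4534.24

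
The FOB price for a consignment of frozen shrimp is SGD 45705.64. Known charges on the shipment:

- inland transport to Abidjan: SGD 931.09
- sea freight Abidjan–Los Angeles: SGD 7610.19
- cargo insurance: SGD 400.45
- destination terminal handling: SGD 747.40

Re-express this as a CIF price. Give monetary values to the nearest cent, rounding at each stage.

Not relevant to the conversion: inland to port — on the seller under both FOB and CIF; already in the FOB price and stays in the CIF price. destination terminal — on the buyer under both terms; not part of either seller's price.
From FOB to CIF, the seller additionally bears: freight, insurance.
CIF price = 45705.64 + 7610.19 + 400.45 = 53716.28

CIF price: SGD 53716.28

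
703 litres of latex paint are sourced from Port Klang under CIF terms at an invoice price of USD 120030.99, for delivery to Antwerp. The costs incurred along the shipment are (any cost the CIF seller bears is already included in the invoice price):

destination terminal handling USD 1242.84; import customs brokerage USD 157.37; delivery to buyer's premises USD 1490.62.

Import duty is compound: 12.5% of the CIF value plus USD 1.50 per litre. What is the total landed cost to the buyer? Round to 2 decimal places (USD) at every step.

CIF: the seller pays costs through ocean freight and marine insurance to the destination port.
The CIF price already equals the CIF value: 120030.99
Ad valorem component: 120030.99 × 12.5% = 15003.87
Specific component: 703 × 1.50 = 1054.50
Import duty = 15003.87 + 1054.50 = 16058.37
Buyer bears: destination terminal 1242.84 + brokerage 157.37 + delivery 1490.62 + duty 16058.37 = 18949.20
Landed cost = invoice 120030.99 + 18949.20 = 138980.19

Total landed cost: USD 138980.19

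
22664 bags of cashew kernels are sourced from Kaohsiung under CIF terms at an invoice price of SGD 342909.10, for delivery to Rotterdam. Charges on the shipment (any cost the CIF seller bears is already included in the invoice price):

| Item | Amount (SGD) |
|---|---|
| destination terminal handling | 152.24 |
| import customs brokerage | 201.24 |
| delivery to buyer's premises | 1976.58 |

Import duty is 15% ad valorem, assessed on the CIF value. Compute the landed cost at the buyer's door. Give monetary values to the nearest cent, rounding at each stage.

Total landed cost: SGD 396675.53

CIF: the seller pays costs through ocean freight and marine insurance to the destination port.
The CIF price already equals the CIF value: 342909.10
Import duty = 342909.10 × 15% = 51436.37
Buyer bears: destination terminal 152.24 + brokerage 201.24 + delivery 1976.58 + duty 51436.37 = 53766.43
Landed cost = invoice 342909.10 + 53766.43 = 396675.53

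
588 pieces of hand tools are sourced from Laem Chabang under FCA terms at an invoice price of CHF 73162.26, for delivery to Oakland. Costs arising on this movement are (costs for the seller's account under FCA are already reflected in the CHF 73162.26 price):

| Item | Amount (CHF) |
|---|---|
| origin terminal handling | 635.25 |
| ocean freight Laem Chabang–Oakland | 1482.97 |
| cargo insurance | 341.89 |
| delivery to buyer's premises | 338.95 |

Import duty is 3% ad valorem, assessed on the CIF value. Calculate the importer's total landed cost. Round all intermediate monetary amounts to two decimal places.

FCA: the seller delivers export-cleared goods to the carrier; the buyer bears costs from that point.
CIF value = FCA price + origin terminal + freight + insurance = 73162.26 + 635.25 + 1482.97 + 341.89 = 75622.37
Import duty = 75622.37 × 3% = 2268.67
Buyer bears: origin terminal 635.25 + freight 1482.97 + insurance 341.89 + delivery 338.95 + duty 2268.67 = 5067.73
Landed cost = invoice 73162.26 + 5067.73 = 78229.99

Total landed cost: CHF 78229.99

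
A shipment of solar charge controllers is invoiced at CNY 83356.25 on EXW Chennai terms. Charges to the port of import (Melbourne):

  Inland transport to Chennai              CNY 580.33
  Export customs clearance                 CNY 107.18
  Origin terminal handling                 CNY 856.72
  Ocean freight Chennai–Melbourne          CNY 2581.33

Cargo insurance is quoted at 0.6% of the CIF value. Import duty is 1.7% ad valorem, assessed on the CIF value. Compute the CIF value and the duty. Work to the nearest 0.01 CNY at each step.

CIF value: CNY 88009.87; import duty: CNY 1496.17

Let C be the CIF value. C = EXW price + pre-shipment costs + freight + 0.6% × C
C − 0.6% × C = 83356.25 + 580.33 + 107.18 + 856.72 + 2581.33
0.994 × C = 87481.81
C = 87481.81 / 0.994 = 88009.87
Insurance premium = 0.6% × 88009.87 = 528.06
Import duty = 88009.87 × 1.7% = 1496.17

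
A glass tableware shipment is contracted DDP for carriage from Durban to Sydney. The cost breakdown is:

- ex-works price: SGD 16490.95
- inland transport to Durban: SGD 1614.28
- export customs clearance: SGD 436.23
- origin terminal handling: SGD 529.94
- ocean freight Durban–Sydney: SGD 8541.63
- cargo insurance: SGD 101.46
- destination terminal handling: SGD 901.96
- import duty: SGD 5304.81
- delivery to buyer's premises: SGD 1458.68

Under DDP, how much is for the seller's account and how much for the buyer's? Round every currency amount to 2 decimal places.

DDP: the seller bears all costs including import duty.
Seller's account: goods 16490.95 + inland to port 1614.28 + export clearance 436.23 + origin terminal 529.94 + freight 8541.63 + insurance 101.46 + destination terminal 901.96 + duty 5304.81 + delivery 1458.68 = 35379.94
Buyer's account: 0.00

Seller: SGD 35379.94; buyer: SGD 0.00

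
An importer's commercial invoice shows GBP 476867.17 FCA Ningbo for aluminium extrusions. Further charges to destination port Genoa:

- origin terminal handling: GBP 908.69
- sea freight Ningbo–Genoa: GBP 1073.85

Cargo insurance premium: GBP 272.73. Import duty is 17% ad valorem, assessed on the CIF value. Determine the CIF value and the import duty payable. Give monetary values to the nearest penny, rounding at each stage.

CIF = FCA price + pre-shipment costs + freight + insurance
CIF = 476867.17 + 908.69 + 1073.85 + 272.73 = 479122.44
Import duty = 479122.44 × 17% = 81450.81

CIF value: GBP 479122.44; import duty: GBP 81450.81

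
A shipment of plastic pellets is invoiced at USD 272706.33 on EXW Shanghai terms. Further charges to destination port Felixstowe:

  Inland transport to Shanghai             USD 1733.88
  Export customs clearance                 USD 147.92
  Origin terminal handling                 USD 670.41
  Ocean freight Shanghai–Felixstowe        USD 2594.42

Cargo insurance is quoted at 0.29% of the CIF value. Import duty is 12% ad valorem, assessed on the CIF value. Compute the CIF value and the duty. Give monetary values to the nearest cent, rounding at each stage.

CIF value: USD 278661.08; import duty: USD 33439.33

Let C be the CIF value. C = EXW price + pre-shipment costs + freight + 0.29% × C
C − 0.29% × C = 272706.33 + 1733.88 + 147.92 + 670.41 + 2594.42
0.9971 × C = 277852.96
C = 277852.96 / 0.9971 = 278661.08
Insurance premium = 0.29% × 278661.08 = 808.12
Import duty = 278661.08 × 12% = 33439.33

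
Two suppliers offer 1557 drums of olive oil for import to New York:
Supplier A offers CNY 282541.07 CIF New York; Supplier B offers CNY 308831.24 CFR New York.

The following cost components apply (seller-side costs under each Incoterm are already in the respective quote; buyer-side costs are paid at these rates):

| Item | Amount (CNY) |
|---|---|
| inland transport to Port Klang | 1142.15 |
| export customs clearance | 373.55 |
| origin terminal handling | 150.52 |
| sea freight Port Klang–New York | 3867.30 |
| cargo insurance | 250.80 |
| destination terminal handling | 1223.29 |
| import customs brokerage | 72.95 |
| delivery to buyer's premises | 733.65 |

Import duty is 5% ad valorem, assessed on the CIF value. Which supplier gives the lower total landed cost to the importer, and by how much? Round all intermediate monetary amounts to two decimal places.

Supplier A (CIF):
The CIF price already equals the CIF value: 282541.07
Import duty = 282541.07 × 5% = 14127.05
Buyer bears (A): 1223.29 + 72.95 + 733.65 = 2029.89
Landed cost (A) = invoice 282541.07 + 2029.89 + duty 14127.05 = 298698.01
Supplier B (CFR):
CIF value = CFR price + insurance = 308831.24 + 250.80 = 309082.04
Import duty = 309082.04 × 5% = 15454.10
Buyer bears (B): 250.80 + 1223.29 + 72.95 + 733.65 = 2280.69
Landed cost (B) = invoice 308831.24 + 2280.69 + duty 15454.10 = 326566.03
Difference = |298698.01 − 326566.03| = 27868.02

Supplier A is cheaper by CNY 27868.02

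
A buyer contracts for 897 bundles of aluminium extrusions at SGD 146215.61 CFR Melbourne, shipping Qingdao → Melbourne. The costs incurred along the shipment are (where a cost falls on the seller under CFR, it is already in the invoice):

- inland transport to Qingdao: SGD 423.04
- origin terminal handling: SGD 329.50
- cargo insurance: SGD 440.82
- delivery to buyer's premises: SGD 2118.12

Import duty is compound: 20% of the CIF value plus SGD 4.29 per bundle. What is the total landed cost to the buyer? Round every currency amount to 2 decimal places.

Total landed cost: SGD 181953.97

CFR: the seller pays costs through ocean freight to the destination port, but not insurance.
Already in the invoice (seller's account under CFR): inland to port, origin terminal — exclude.
CIF value = CFR price + insurance = 146215.61 + 440.82 = 146656.43
Ad valorem component: 146656.43 × 20% = 29331.29
Specific component: 897 × 4.29 = 3848.13
Import duty = 29331.29 + 3848.13 = 33179.42
Buyer bears: insurance 440.82 + delivery 2118.12 + duty 33179.42 = 35738.36
Landed cost = invoice 146215.61 + 35738.36 = 181953.97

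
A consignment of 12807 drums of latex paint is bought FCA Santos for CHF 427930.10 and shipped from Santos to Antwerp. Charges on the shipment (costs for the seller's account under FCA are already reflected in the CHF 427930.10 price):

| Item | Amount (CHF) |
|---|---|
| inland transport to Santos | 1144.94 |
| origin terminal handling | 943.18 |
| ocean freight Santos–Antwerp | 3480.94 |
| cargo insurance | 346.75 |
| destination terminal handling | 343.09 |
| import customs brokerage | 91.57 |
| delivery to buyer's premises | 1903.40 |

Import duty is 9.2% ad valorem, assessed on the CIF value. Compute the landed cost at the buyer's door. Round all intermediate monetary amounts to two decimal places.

Total landed cost: CHF 474847.52

FCA: the seller delivers export-cleared goods to the carrier; the buyer bears costs from that point.
Already in the invoice (seller's account under FCA): inland to port — exclude.
CIF value = FCA price + origin terminal + freight + insurance = 427930.10 + 943.18 + 3480.94 + 346.75 = 432700.97
Import duty = 432700.97 × 9.2% = 39808.49
Buyer bears: origin terminal 943.18 + freight 3480.94 + insurance 346.75 + destination terminal 343.09 + brokerage 91.57 + delivery 1903.40 + duty 39808.49 = 46917.42
Landed cost = invoice 427930.10 + 46917.42 = 474847.52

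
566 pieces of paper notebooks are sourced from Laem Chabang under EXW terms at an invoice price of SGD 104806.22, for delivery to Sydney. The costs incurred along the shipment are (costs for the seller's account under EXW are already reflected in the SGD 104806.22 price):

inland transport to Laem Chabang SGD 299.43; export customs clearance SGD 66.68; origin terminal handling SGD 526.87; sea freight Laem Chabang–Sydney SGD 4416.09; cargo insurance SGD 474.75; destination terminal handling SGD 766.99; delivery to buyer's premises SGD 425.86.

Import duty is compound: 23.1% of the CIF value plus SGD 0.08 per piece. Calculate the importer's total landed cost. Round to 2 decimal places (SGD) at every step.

EXW: the seller makes goods available at their premises; the buyer bears all onward costs.
CIF value = EXW price + inland to port + export clearance + origin terminal + freight + insurance = 104806.22 + 299.43 + 66.68 + 526.87 + 4416.09 + 474.75 = 110590.04
Ad valorem component: 110590.04 × 23.1% = 25546.30
Specific component: 566 × 0.08 = 45.28
Import duty = 25546.30 + 45.28 = 25591.58
Buyer bears: inland to port 299.43 + export clearance 66.68 + origin terminal 526.87 + freight 4416.09 + insurance 474.75 + destination terminal 766.99 + delivery 425.86 + duty 25591.58 = 32568.25
Landed cost = invoice 104806.22 + 32568.25 = 137374.47

Total landed cost: SGD 137374.47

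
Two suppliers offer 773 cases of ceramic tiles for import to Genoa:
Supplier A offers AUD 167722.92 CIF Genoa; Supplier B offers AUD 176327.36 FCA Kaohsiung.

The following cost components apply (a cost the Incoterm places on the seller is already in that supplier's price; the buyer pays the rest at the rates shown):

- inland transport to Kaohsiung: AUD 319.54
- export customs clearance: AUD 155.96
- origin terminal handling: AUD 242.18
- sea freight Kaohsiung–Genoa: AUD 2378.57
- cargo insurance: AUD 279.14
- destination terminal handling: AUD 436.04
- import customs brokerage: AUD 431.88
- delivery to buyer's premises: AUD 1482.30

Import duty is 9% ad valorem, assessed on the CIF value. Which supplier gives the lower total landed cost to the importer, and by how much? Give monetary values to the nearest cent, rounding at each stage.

Supplier A (CIF):
The CIF price already equals the CIF value: 167722.92
Import duty = 167722.92 × 9% = 15095.06
Buyer bears (A): 436.04 + 431.88 + 1482.30 = 2350.22
Landed cost (A) = invoice 167722.92 + 2350.22 + duty 15095.06 = 185168.20
Supplier B (FCA):
CIF value = FCA price + origin terminal + freight + insurance = 176327.36 + 242.18 + 2378.57 + 279.14 = 179227.25
Import duty = 179227.25 × 9% = 16130.45
Buyer bears (B): 242.18 + 2378.57 + 279.14 + 436.04 + 431.88 + 1482.30 = 5250.11
Landed cost (B) = invoice 176327.36 + 5250.11 + duty 16130.45 = 197707.92
Difference = |185168.20 − 197707.92| = 12539.72

Supplier A is cheaper by AUD 12539.72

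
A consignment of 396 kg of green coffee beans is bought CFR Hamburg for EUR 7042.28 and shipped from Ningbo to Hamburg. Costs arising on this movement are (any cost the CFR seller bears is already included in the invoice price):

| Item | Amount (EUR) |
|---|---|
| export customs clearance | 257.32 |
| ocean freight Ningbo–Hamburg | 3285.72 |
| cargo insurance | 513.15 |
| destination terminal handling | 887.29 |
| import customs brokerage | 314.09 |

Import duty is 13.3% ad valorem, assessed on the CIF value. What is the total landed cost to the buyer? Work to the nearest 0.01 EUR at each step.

CFR: the seller pays costs through ocean freight to the destination port, but not insurance.
Already in the invoice (seller's account under CFR): export clearance, freight — exclude.
CIF value = CFR price + insurance = 7042.28 + 513.15 = 7555.43
Import duty = 7555.43 × 13.3% = 1004.87
Buyer bears: insurance 513.15 + destination terminal 887.29 + brokerage 314.09 + duty 1004.87 = 2719.40
Landed cost = invoice 7042.28 + 2719.40 = 9761.68

Total landed cost: EUR 9761.68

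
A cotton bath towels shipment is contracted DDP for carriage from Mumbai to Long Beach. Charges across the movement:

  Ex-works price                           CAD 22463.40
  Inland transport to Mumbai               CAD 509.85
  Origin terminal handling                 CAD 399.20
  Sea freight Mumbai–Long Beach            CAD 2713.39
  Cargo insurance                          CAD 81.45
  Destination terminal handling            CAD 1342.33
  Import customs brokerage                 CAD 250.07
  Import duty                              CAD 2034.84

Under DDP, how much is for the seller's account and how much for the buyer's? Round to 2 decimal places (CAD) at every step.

Seller: CAD 29794.53; buyer: CAD 0.00

DDP: the seller bears all costs including import duty.
Seller's account: goods 22463.40 + inland to port 509.85 + origin terminal 399.20 + freight 2713.39 + insurance 81.45 + destination terminal 1342.33 + brokerage 250.07 + duty 2034.84 = 29794.53
Buyer's account: 0.00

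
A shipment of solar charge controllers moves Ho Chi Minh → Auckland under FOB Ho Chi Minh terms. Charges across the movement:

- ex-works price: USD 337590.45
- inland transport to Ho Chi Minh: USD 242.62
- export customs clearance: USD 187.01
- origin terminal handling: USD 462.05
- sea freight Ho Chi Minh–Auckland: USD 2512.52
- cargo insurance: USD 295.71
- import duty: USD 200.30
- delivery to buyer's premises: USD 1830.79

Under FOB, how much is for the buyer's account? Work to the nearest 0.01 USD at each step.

Buyer's account: USD 4839.32

FOB: the seller bears costs until goods are on board at the origin port; the buyer bears freight, insurance and all costs thereafter.
Seller's account: goods 337590.45 + inland to port 242.62 + export clearance 187.01 + origin terminal 462.05 = 338482.13
Buyer's account: freight 2512.52 + insurance 295.71 + duty 200.30 + delivery 1830.79 = 4839.32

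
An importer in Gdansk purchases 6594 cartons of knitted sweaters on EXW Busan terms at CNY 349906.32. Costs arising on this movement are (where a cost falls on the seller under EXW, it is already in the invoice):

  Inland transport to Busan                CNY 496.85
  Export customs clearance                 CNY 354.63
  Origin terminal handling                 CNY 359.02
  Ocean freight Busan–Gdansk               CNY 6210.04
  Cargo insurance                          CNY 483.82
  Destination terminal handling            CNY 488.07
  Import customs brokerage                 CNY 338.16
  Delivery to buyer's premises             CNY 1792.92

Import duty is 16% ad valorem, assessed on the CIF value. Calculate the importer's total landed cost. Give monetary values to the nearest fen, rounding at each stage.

EXW: the seller makes goods available at their premises; the buyer bears all onward costs.
CIF value = EXW price + inland to port + export clearance + origin terminal + freight + insurance = 349906.32 + 496.85 + 354.63 + 359.02 + 6210.04 + 483.82 = 357810.68
Import duty = 357810.68 × 16% = 57249.71
Buyer bears: inland to port 496.85 + export clearance 354.63 + origin terminal 359.02 + freight 6210.04 + insurance 483.82 + destination terminal 488.07 + brokerage 338.16 + delivery 1792.92 + duty 57249.71 = 67773.22
Landed cost = invoice 349906.32 + 67773.22 = 417679.54

Total landed cost: CNY 417679.54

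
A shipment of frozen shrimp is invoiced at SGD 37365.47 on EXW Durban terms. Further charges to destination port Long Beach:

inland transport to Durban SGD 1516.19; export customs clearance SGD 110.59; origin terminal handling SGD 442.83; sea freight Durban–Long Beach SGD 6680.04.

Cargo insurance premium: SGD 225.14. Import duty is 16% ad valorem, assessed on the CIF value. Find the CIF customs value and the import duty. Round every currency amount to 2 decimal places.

CIF value: SGD 46340.26; import duty: SGD 7414.44

CIF = EXW price + pre-shipment costs + freight + insurance
CIF = 37365.47 + 1516.19 + 110.59 + 442.83 + 6680.04 + 225.14 = 46340.26
Import duty = 46340.26 × 16% = 7414.44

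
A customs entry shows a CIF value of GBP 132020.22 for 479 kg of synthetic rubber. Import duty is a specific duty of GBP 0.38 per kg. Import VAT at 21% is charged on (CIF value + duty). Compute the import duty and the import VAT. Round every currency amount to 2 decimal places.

Import duty = 479 × 0.38 = 182.02
VAT base = CIF + duty = 132020.22 + 182.02 = 132202.24
Import VAT = 132202.24 × 21% = 27762.47

Import duty: GBP 182.02; import VAT: GBP 27762.47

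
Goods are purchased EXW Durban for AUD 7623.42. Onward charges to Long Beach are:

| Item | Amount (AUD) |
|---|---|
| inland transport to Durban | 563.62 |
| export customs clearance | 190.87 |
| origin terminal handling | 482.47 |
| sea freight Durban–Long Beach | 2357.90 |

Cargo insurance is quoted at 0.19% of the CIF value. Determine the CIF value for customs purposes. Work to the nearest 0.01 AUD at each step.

Let C be the CIF value. C = EXW price + pre-shipment costs + freight + 0.19% × C
C − 0.19% × C = 7623.42 + 563.62 + 190.87 + 482.47 + 2357.90
0.9981 × C = 11218.28
C = 11218.28 / 0.9981 = 11239.64
Insurance premium = 0.19% × 11239.64 = 21.36

CIF value: AUD 11239.64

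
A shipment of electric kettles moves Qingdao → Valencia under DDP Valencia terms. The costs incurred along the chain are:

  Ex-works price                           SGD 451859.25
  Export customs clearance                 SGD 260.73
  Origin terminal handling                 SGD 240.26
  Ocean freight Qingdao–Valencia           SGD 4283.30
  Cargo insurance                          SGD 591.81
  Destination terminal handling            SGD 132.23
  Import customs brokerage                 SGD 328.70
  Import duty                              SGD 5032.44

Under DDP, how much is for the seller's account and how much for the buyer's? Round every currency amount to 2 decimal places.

DDP: the seller bears all costs including import duty.
Seller's account: goods 451859.25 + export clearance 260.73 + origin terminal 240.26 + freight 4283.30 + insurance 591.81 + destination terminal 132.23 + brokerage 328.70 + duty 5032.44 = 462728.72
Buyer's account: 0.00

Seller: SGD 462728.72; buyer: SGD 0.00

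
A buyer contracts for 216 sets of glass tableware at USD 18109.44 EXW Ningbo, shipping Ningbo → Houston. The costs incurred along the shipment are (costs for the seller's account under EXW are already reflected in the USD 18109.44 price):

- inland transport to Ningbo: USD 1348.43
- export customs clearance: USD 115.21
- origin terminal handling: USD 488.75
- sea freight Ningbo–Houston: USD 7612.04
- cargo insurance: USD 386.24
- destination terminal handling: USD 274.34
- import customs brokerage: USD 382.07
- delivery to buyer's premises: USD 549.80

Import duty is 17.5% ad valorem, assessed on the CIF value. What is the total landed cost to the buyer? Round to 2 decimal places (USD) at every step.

Total landed cost: USD 34176.84

EXW: the seller makes goods available at their premises; the buyer bears all onward costs.
CIF value = EXW price + inland to port + export clearance + origin terminal + freight + insurance = 18109.44 + 1348.43 + 115.21 + 488.75 + 7612.04 + 386.24 = 28060.11
Import duty = 28060.11 × 17.5% = 4910.52
Buyer bears: inland to port 1348.43 + export clearance 115.21 + origin terminal 488.75 + freight 7612.04 + insurance 386.24 + destination terminal 274.34 + brokerage 382.07 + delivery 549.80 + duty 4910.52 = 16067.40
Landed cost = invoice 18109.44 + 16067.40 = 34176.84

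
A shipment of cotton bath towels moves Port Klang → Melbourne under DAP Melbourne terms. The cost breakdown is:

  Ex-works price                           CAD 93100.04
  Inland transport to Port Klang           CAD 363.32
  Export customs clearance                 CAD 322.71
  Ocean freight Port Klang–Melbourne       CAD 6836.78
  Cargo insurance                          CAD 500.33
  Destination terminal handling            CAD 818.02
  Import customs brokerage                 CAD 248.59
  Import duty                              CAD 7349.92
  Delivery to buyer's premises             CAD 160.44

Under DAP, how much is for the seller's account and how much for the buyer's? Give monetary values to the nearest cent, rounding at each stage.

Seller: CAD 102101.64; buyer: CAD 7598.51

DAP: the seller bears all costs to the named destination except import duty and clearance.
Seller's account: goods 93100.04 + inland to port 363.32 + export clearance 322.71 + freight 6836.78 + insurance 500.33 + destination terminal 818.02 + delivery 160.44 = 102101.64
Buyer's account: brokerage 248.59 + duty 7349.92 = 7598.51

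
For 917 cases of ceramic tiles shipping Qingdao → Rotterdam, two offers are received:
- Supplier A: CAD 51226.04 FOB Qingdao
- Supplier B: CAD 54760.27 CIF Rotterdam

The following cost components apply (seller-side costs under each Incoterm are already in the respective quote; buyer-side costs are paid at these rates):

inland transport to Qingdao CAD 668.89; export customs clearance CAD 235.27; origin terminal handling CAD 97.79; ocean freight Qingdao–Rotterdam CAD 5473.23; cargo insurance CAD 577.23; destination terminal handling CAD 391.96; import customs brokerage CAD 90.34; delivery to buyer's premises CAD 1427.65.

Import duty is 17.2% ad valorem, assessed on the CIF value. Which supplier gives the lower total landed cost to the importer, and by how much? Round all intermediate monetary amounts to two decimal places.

Supplier A (FOB):
CIF value = FOB price + freight + insurance = 51226.04 + 5473.23 + 577.23 = 57276.50
Import duty = 57276.50 × 17.2% = 9851.56
Buyer bears (A): 5473.23 + 577.23 + 391.96 + 90.34 + 1427.65 = 7960.41
Landed cost (A) = invoice 51226.04 + 7960.41 + duty 9851.56 = 69038.01
Supplier B (CIF):
The CIF price already equals the CIF value: 54760.27
Import duty = 54760.27 × 17.2% = 9418.77
Buyer bears (B): 391.96 + 90.34 + 1427.65 = 1909.95
Landed cost (B) = invoice 54760.27 + 1909.95 + duty 9418.77 = 66088.99
Difference = |69038.01 − 66088.99| = 2949.02

Supplier B is cheaper by CAD 2949.02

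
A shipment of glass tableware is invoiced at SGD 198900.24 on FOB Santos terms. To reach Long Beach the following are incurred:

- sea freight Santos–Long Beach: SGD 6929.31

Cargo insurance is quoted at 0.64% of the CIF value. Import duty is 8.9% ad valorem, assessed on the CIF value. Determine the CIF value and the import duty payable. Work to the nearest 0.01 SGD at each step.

CIF value: SGD 207155.34; import duty: SGD 18436.83

Let C be the CIF value. C = FOB price + freight + 0.64% × C
C − 0.64% × C = 198900.24 + 6929.31
0.9936 × C = 205829.55
C = 205829.55 / 0.9936 = 207155.34
Insurance premium = 0.64% × 207155.34 = 1325.79
Import duty = 207155.34 × 8.9% = 18436.83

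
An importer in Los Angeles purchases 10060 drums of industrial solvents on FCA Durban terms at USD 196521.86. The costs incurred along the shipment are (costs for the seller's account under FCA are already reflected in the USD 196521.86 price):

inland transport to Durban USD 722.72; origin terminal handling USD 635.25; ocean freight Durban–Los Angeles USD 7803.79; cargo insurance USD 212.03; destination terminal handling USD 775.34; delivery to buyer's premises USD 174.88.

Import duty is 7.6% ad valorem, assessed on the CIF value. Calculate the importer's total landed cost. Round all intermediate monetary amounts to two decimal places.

Total landed cost: USD 221716.29

FCA: the seller delivers export-cleared goods to the carrier; the buyer bears costs from that point.
Already in the invoice (seller's account under FCA): inland to port — exclude.
CIF value = FCA price + origin terminal + freight + insurance = 196521.86 + 635.25 + 7803.79 + 212.03 = 205172.93
Import duty = 205172.93 × 7.6% = 15593.14
Buyer bears: origin terminal 635.25 + freight 7803.79 + insurance 212.03 + destination terminal 775.34 + delivery 174.88 + duty 15593.14 = 25194.43
Landed cost = invoice 196521.86 + 25194.43 = 221716.29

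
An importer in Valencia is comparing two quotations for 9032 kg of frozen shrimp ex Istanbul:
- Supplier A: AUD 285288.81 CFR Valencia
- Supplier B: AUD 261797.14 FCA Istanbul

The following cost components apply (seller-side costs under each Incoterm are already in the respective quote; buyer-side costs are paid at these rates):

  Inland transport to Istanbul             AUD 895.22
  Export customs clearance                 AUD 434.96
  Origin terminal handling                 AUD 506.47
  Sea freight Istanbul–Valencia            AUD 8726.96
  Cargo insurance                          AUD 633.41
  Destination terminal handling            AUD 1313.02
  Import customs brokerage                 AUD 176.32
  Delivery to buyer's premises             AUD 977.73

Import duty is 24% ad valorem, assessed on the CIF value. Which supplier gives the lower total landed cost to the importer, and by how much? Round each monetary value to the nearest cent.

Supplier A (CFR):
CIF value = CFR price + insurance = 285288.81 + 633.41 = 285922.22
Import duty = 285922.22 × 24% = 68621.33
Buyer bears (A): 633.41 + 1313.02 + 176.32 + 977.73 = 3100.48
Landed cost (A) = invoice 285288.81 + 3100.48 + duty 68621.33 = 357010.62
Supplier B (FCA):
CIF value = FCA price + origin terminal + freight + insurance = 261797.14 + 506.47 + 8726.96 + 633.41 = 271663.98
Import duty = 271663.98 × 24% = 65199.36
Buyer bears (B): 506.47 + 8726.96 + 633.41 + 1313.02 + 176.32 + 977.73 = 12333.91
Landed cost (B) = invoice 261797.14 + 12333.91 + duty 65199.36 = 339330.41
Difference = |357010.62 − 339330.41| = 17680.21

Supplier B is cheaper by AUD 17680.21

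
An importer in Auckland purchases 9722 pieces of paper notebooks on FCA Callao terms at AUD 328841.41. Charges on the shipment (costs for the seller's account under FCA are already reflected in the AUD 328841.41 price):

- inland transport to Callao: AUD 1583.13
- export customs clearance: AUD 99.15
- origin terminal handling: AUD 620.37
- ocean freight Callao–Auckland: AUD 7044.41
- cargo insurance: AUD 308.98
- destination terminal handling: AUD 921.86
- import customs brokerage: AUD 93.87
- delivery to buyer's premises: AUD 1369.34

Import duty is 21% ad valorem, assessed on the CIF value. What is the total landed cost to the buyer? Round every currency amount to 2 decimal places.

FCA: the seller delivers export-cleared goods to the carrier; the buyer bears costs from that point.
Already in the invoice (seller's account under FCA): inland to port, export clearance — exclude.
CIF value = FCA price + origin terminal + freight + insurance = 328841.41 + 620.37 + 7044.41 + 308.98 = 336815.17
Import duty = 336815.17 × 21% = 70731.19
Buyer bears: origin terminal 620.37 + freight 7044.41 + insurance 308.98 + destination terminal 921.86 + brokerage 93.87 + delivery 1369.34 + duty 70731.19 = 81090.02
Landed cost = invoice 328841.41 + 81090.02 = 409931.43

Total landed cost: AUD 409931.43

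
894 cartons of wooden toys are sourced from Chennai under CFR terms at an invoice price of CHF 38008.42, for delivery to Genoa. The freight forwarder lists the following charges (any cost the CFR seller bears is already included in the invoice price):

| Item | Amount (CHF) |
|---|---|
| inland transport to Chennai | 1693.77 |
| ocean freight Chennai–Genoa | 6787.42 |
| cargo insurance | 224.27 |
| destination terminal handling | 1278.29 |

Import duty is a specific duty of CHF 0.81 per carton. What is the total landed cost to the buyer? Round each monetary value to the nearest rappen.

Total landed cost: CHF 40235.12

CFR: the seller pays costs through ocean freight to the destination port, but not insurance.
Already in the invoice (seller's account under CFR): inland to port, freight — exclude.
CIF value = CFR price + insurance = 38008.42 + 224.27 = 38232.69
Import duty = 894 × 0.81 = 724.14
Buyer bears: insurance 224.27 + destination terminal 1278.29 + duty 724.14 = 2226.70
Landed cost = invoice 38008.42 + 2226.70 = 40235.12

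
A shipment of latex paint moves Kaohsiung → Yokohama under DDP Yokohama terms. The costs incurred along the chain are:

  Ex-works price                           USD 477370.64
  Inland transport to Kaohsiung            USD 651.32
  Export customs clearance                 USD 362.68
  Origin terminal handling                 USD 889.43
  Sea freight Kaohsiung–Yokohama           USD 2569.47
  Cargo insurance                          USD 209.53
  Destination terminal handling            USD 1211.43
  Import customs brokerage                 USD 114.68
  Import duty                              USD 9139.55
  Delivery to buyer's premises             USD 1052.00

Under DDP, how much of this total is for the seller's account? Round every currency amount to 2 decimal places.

Seller's account: USD 493570.73

DDP: the seller bears all costs including import duty.
Seller's account: goods 477370.64 + inland to port 651.32 + export clearance 362.68 + origin terminal 889.43 + freight 2569.47 + insurance 209.53 + destination terminal 1211.43 + brokerage 114.68 + duty 9139.55 + delivery 1052.00 = 493570.73
Buyer's account: 0.00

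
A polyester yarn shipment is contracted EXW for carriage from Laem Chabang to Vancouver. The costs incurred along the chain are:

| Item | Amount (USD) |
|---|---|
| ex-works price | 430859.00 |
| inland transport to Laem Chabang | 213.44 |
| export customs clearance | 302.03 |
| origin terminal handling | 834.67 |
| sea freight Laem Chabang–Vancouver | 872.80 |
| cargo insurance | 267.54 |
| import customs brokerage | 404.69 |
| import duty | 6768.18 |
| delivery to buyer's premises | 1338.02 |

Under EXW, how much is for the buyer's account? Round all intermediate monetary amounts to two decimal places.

EXW: the seller makes goods available at their premises; the buyer bears all onward costs.
Seller's account: goods 430859.00 = 430859.00
Buyer's account: inland to port 213.44 + export clearance 302.03 + origin terminal 834.67 + freight 872.80 + insurance 267.54 + brokerage 404.69 + duty 6768.18 + delivery 1338.02 = 11001.37

Buyer's account: USD 11001.37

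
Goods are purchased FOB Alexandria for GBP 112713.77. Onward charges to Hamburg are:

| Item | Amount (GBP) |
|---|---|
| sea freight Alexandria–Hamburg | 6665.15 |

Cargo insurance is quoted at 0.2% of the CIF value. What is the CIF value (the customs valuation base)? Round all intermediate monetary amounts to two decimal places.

CIF value: GBP 119618.16

Let C be the CIF value. C = FOB price + freight + 0.2% × C
C − 0.2% × C = 112713.77 + 6665.15
0.998 × C = 119378.92
C = 119378.92 / 0.998 = 119618.16
Insurance premium = 0.2% × 119618.16 = 239.24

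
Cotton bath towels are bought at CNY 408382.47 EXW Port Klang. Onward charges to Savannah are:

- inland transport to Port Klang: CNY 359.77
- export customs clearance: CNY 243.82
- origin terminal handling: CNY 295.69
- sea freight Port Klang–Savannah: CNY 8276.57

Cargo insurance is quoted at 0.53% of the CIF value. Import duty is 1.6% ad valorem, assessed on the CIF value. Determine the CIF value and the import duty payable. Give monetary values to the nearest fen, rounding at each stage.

CIF value: CNY 419783.17; import duty: CNY 6716.53

Let C be the CIF value. C = EXW price + pre-shipment costs + freight + 0.53% × C
C − 0.53% × C = 408382.47 + 359.77 + 243.82 + 295.69 + 8276.57
0.9947 × C = 417558.32
C = 417558.32 / 0.9947 = 419783.17
Insurance premium = 0.53% × 419783.17 = 2224.85
Import duty = 419783.17 × 1.6% = 6716.53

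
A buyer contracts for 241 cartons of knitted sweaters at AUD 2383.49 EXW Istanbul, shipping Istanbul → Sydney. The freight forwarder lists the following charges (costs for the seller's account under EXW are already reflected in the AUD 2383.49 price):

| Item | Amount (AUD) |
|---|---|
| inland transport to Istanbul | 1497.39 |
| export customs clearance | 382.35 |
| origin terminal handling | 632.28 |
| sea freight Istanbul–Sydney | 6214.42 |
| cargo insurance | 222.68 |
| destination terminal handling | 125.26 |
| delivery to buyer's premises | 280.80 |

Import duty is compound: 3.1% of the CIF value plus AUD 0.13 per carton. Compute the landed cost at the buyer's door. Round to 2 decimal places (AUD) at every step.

EXW: the seller makes goods available at their premises; the buyer bears all onward costs.
CIF value = EXW price + inland to port + export clearance + origin terminal + freight + insurance = 2383.49 + 1497.39 + 382.35 + 632.28 + 6214.42 + 222.68 = 11332.61
Ad valorem component: 11332.61 × 3.1% = 351.31
Specific component: 241 × 0.13 = 31.33
Import duty = 351.31 + 31.33 = 382.64
Buyer bears: inland to port 1497.39 + export clearance 382.35 + origin terminal 632.28 + freight 6214.42 + insurance 222.68 + destination terminal 125.26 + delivery 280.80 + duty 382.64 = 9737.82
Landed cost = invoice 2383.49 + 9737.82 = 12121.31

Total landed cost: AUD 12121.31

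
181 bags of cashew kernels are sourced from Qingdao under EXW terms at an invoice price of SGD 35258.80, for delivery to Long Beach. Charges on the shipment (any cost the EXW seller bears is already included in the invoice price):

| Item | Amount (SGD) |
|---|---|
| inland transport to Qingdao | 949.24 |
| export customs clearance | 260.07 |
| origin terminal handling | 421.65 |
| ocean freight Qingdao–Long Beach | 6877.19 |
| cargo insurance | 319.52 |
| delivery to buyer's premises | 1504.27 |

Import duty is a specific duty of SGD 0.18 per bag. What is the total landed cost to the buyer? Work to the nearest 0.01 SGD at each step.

EXW: the seller makes goods available at their premises; the buyer bears all onward costs.
CIF value = EXW price + inland to port + export clearance + origin terminal + freight + insurance = 35258.80 + 949.24 + 260.07 + 421.65 + 6877.19 + 319.52 = 44086.47
Import duty = 181 × 0.18 = 32.58
Buyer bears: inland to port 949.24 + export clearance 260.07 + origin terminal 421.65 + freight 6877.19 + insurance 319.52 + delivery 1504.27 + duty 32.58 = 10364.52
Landed cost = invoice 35258.80 + 10364.52 = 45623.32

Total landed cost: SGD 45623.32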